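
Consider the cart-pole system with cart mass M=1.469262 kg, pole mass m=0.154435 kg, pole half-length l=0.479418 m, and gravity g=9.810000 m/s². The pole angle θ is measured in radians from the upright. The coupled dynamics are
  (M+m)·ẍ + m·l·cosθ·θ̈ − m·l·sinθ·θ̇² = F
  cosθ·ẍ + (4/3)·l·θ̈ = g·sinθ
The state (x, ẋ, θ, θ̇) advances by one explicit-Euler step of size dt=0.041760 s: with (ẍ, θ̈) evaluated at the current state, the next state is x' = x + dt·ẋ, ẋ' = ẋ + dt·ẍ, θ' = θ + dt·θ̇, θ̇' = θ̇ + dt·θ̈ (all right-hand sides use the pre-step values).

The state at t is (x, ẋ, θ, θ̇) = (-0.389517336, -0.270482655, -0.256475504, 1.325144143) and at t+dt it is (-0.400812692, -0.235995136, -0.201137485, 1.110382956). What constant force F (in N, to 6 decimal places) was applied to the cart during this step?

F = 1.005603 N

ẍ = (ẋ'−ẋ)/dt = (-0.235995136−-0.270482655)/0.041760 = 0.825851
θ̈ = (θ̇'−θ̇)/dt = (1.110382956−1.325144143)/0.041760 = -5.142749
sinθ=-0.253673, cosθ=0.967290
F = (M+m)·ẍ + m·l·cosθ·θ̈ − m·l·sinθ·θ̇² = 1.340931 + -0.368309 − -0.032981 = 1.005603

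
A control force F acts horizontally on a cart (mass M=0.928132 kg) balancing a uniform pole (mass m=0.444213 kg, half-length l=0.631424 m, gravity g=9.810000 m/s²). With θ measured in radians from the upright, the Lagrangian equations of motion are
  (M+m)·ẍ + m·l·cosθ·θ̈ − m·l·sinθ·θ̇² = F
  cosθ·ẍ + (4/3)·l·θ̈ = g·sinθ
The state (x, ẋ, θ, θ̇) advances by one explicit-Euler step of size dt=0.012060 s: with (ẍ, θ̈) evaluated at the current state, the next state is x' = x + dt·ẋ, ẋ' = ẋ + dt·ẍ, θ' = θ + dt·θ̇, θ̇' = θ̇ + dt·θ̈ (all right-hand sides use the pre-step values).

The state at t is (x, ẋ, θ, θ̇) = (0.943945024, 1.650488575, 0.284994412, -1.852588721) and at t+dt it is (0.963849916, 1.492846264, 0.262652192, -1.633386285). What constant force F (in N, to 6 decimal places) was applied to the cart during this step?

F = -13.316780 N

ẍ = (ẋ'−ẋ)/dt = (1.492846264−1.650488575)/0.012060 = -13.071502
θ̈ = (θ̇'−θ̇)/dt = (-1.633386285−-1.852588721)/0.012060 = 18.175990
sinθ=0.281152, cosθ=0.959663
F = (M+m)·ẍ + m·l·cosθ·θ̈ − m·l·sinθ·θ̇² = -17.938610 + 4.892482 − 0.270652 = -13.316780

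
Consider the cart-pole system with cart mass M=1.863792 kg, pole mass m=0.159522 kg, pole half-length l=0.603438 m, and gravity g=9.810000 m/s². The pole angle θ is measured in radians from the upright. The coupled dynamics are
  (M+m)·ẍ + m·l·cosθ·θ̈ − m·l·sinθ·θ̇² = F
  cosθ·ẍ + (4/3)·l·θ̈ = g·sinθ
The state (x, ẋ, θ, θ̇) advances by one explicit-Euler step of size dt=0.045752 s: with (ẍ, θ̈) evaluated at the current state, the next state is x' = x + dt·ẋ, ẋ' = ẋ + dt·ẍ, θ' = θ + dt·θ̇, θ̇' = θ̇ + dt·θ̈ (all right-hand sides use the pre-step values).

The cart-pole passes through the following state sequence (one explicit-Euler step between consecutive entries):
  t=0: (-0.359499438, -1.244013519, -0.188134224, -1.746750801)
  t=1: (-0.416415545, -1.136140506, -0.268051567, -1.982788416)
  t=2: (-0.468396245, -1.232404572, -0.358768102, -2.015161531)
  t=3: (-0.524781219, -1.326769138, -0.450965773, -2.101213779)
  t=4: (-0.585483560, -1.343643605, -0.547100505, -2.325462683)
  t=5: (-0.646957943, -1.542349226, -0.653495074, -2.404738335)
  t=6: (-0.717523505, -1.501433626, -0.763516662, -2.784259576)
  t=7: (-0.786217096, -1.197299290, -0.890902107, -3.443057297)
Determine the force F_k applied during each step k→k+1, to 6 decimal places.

step 0→1:
  ẍ = (ẋ'−ẋ)/dt = (-1.136140506−-1.244013519)/0.045752 = 2.357777
  θ̈ = (θ̇'−θ̇)/dt = (-1.982788416−-1.746750801)/0.045752 = -5.159067
  sinθ=-0.187026, cosθ=0.982355
  F = (M+m)·ẍ + m·l·cosθ·θ̈ − m·l·sinθ·θ̇² = 4.770523 + -0.487857 − -0.054931 = 4.337597
step 1→2:
  ẍ = (ẋ'−ẋ)/dt = (-1.232404572−-1.136140506)/0.045752 = -2.104041
  θ̈ = (θ̇'−θ̇)/dt = (-2.015161531−-1.982788416)/0.045752 = -0.707578
  sinθ=-0.264853, cosθ=0.964289
  F = (M+m)·ẍ + m·l·cosθ·θ̈ − m·l·sinθ·θ̇² = -4.257135 + -0.065680 − -0.100233 = -4.222582
step 2→3:
  ẍ = (ẋ'−ẋ)/dt = (-1.326769138−-1.232404572)/0.045752 = -2.062523
  θ̈ = (θ̇'−θ̇)/dt = (-2.101213779−-2.015161531)/0.045752 = -1.880841
  sinθ=-0.351121, cosθ=0.936330
  F = (M+m)·ẍ + m·l·cosθ·θ̈ − m·l·sinθ·θ̇² = -4.173132 + -0.169525 − -0.137256 = -4.205402
step 3→4:
  ẍ = (ẋ'−ẋ)/dt = (-1.343643605−-1.326769138)/0.045752 = -0.368825
  θ̈ = (θ̇'−θ̇)/dt = (-2.325462683−-2.101213779)/0.045752 = -4.901401
  sinθ=-0.435835, cosθ=0.900027
  F = (M+m)·ẍ + m·l·cosθ·θ̈ − m·l·sinθ·θ̇² = -0.746248 + -0.424648 − -0.185232 = -0.985664
step 4→5:
  ẍ = (ẋ'−ẋ)/dt = (-1.542349226−-1.343643605)/0.045752 = -4.343102
  θ̈ = (θ̇'−θ̇)/dt = (-2.404738335−-2.325462683)/0.045752 = -1.732725
  sinθ=-0.520213, cosθ=0.854036
  F = (M+m)·ẍ + m·l·cosθ·θ̈ − m·l·sinθ·θ̇² = -8.787460 + -0.142449 − -0.270803 = -8.659106
step 5→6:
  ẍ = (ẋ'−ẋ)/dt = (-1.501433626−-1.542349226)/0.045752 = 0.894291
  θ̈ = (θ̇'−θ̇)/dt = (-2.784259576−-2.404738335)/0.045752 = -8.295184
  sinθ=-0.607965, cosθ=0.793964
  F = (M+m)·ẍ + m·l·cosθ·θ̈ − m·l·sinθ·θ̇² = 1.809431 + -0.633986 − -0.338429 = 1.513874
step 6→7:
  ẍ = (ẋ'−ẋ)/dt = (-1.197299290−-1.501433626)/0.045752 = 6.647454
  θ̈ = (θ̇'−θ̇)/dt = (-3.443057297−-2.784259576)/0.045752 = -14.399321
  sinθ=-0.691466, cosθ=0.722409
  F = (M+m)·ẍ + m·l·cosθ·θ̈ − m·l·sinθ·θ̇² = 13.449888 + -1.001332 − -0.515993 = 12.964548

F_0 = 4.337597 N
F_1 = -4.222582 N
F_2 = -4.205402 N
F_3 = -0.985664 N
F_4 = -8.659106 N
F_5 = 1.513874 N
F_6 = 12.964548 N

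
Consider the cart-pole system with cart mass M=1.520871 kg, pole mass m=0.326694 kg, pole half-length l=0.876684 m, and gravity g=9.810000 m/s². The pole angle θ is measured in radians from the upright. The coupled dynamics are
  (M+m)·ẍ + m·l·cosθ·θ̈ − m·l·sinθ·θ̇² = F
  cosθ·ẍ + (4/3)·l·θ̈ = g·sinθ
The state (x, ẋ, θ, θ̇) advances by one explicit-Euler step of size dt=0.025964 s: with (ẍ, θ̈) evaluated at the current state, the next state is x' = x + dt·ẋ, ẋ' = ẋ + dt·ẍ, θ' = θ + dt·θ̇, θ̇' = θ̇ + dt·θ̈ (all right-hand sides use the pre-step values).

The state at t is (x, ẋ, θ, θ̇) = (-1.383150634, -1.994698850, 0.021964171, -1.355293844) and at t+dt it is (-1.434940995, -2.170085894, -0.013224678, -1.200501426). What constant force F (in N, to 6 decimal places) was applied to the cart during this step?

ẍ = (ẋ'−ẋ)/dt = (-2.170085894−-1.994698850)/0.025964 = -6.755009
θ̈ = (θ̇'−θ̇)/dt = (-1.200501426−-1.355293844)/0.025964 = 5.961809
sinθ=0.021962, cosθ=0.999759
F = (M+m)·ẍ + m·l·cosθ·θ̈ − m·l·sinθ·θ̇² = -12.480318 + 1.707094 − 0.011554 = -10.784777

F = -10.784777 N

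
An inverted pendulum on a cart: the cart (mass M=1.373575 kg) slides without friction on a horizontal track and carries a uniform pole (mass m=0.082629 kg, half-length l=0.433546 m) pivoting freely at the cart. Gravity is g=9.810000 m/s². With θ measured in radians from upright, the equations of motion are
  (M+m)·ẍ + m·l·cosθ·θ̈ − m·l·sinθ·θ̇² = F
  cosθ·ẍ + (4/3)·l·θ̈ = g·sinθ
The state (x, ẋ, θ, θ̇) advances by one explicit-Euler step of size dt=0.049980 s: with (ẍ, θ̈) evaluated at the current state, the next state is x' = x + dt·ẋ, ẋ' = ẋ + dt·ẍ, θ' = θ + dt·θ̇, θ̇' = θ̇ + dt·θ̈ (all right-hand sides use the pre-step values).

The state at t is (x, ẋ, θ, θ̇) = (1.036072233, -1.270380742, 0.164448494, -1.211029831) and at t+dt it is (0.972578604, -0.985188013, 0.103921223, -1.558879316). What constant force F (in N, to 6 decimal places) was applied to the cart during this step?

ẍ = (ẋ'−ẋ)/dt = (-0.985188013−-1.270380742)/0.049980 = 5.706137
θ̈ = (θ̇'−θ̇)/dt = (-1.558879316−-1.211029831)/0.049980 = -6.959774
sinθ=0.163708, cosθ=0.986509
F = (M+m)·ẍ + m·l·cosθ·θ̈ − m·l·sinθ·θ̇² = 8.309300 + -0.245960 − 0.008601 = 8.054739

F = 8.054739 N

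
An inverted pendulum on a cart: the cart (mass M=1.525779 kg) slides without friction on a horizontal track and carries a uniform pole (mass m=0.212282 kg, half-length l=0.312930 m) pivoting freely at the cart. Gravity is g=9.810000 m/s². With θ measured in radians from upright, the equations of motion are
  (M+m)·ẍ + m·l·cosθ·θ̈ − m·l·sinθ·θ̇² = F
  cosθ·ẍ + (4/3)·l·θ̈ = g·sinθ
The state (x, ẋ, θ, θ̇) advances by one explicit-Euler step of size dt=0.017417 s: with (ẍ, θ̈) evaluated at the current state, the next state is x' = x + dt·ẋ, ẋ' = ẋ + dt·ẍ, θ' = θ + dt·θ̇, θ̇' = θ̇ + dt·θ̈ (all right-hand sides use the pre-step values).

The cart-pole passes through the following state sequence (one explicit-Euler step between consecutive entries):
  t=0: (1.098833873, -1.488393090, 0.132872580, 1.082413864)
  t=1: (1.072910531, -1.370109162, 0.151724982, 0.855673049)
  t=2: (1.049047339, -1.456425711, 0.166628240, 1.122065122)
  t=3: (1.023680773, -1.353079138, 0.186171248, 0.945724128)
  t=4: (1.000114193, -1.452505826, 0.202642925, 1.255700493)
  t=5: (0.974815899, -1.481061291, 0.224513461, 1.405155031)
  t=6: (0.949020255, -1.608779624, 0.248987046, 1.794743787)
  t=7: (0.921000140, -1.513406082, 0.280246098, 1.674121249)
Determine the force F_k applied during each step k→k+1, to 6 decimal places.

F_0 = 10.936189 N
F_1 = -7.616610 N
F_2 = 9.635934 N
F_3 = -8.771055 N
F_4 = -2.312297 N
F_5 = -11.325729 N
F_6 = 9.018825 N

step 0→1:
  ẍ = (ẋ'−ẋ)/dt = (-1.370109162−-1.488393090)/0.017417 = 6.791292
  θ̈ = (θ̇'−θ̇)/dt = (0.855673049−1.082413864)/0.017417 = -13.018362
  sinθ=0.132482, cosθ=0.991185
  F = (M+m)·ẍ + m·l·cosθ·θ̈ − m·l·sinθ·θ̇² = 11.803679 + -0.857179 − 0.010311 = 10.936189
step 1→2:
  ẍ = (ẋ'−ẋ)/dt = (-1.456425711−-1.370109162)/0.017417 = -4.955879
  θ̈ = (θ̇'−θ̇)/dt = (1.122065122−0.855673049)/0.017417 = 15.294946
  sinθ=0.151144, cosθ=0.988512
  F = (M+m)·ẍ + m·l·cosθ·θ̈ − m·l·sinθ·θ̇² = -8.613620 + 1.004362 − 0.007351 = -7.616610
step 2→3:
  ẍ = (ẋ'−ẋ)/dt = (-1.353079138−-1.456425711)/0.017417 = 5.933661
  θ̈ = (θ̇'−θ̇)/dt = (0.945724128−1.122065122)/0.017417 = -10.124648
  sinθ=0.165858, cosθ=0.986150
  F = (M+m)·ẍ + m·l·cosθ·θ̈ − m·l·sinθ·θ̇² = 10.313065 + -0.663259 − 0.013872 = 9.635934
step 3→4:
  ẍ = (ẋ'−ẋ)/dt = (-1.452505826−-1.353079138)/0.017417 = -5.708600
  θ̈ = (θ̇'−θ̇)/dt = (1.255700493−0.945724128)/0.017417 = 17.797345
  sinθ=0.185098, cosθ=0.982720
  F = (M+m)·ẍ + m·l·cosθ·θ̈ − m·l·sinθ·θ̇² = -9.921895 + 1.161838 − 0.010997 = -8.771055
step 4→5:
  ẍ = (ẋ'−ẋ)/dt = (-1.481061291−-1.452505826)/0.017417 = -1.639517
  θ̈ = (θ̇'−θ̇)/dt = (1.405155031−1.255700493)/0.017417 = 8.580958
  sinθ=0.201259, cosθ=0.979538
  F = (M+m)·ẍ + m·l·cosθ·θ̈ − m·l·sinθ·θ̇² = -2.849580 + 0.558364 − 0.021081 = -2.312297
step 5→6:
  ẍ = (ẋ'−ẋ)/dt = (-1.608779624−-1.481061291)/0.017417 = -7.332970
  θ̈ = (θ̇'−θ̇)/dt = (1.794743787−1.405155031)/0.017417 = 22.368304
  sinθ=0.222632, cosθ=0.974903
  F = (M+m)·ẍ + m·l·cosθ·θ̈ − m·l·sinθ·θ̇² = -12.745149 + 1.448621 − 0.029201 = -11.325729
step 6→7:
  ẍ = (ẋ'−ẋ)/dt = (-1.513406082−-1.608779624)/0.017417 = 5.475888
  θ̈ = (θ̇'−θ̇)/dt = (1.674121249−1.794743787)/0.017417 = -6.925563
  sinθ=0.246422, cosθ=0.969163
  F = (M+m)·ẍ + m·l·cosθ·θ̈ − m·l·sinθ·θ̇² = 9.517427 + -0.445874 − 0.052728 = 9.018825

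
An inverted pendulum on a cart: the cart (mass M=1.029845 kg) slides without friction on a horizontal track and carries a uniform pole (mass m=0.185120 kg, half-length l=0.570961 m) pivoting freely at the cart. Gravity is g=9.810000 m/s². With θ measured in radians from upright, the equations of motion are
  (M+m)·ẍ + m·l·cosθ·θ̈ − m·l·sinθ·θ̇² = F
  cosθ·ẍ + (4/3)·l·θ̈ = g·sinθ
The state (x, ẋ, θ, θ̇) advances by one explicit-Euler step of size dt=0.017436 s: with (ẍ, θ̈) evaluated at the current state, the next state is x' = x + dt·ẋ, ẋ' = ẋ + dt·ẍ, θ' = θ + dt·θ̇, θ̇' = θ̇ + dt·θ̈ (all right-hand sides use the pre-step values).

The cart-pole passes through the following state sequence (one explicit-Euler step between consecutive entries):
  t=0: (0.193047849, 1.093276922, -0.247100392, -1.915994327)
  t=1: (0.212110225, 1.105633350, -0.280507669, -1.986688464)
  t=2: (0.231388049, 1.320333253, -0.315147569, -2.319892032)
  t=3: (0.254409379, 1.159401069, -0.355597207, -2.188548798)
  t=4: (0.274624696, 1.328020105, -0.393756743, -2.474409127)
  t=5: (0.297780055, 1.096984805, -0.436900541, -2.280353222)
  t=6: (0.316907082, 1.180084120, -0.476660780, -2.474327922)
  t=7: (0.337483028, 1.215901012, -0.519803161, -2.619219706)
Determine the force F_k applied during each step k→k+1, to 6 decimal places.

step 0→1:
  ẍ = (ẋ'−ẋ)/dt = (1.105633350−1.093276922)/0.017436 = 0.708673
  θ̈ = (θ̇'−θ̇)/dt = (-1.986688464−-1.915994327)/0.017436 = -4.054493
  sinθ=-0.244593, cosθ=0.969626
  F = (M+m)·ẍ + m·l·cosθ·θ̈ − m·l·sinθ·θ̇² = 0.861013 + -0.415528 − -0.094906 = 0.540391
step 1→2:
  ẍ = (ẋ'−ẋ)/dt = (1.320333253−1.105633350)/0.017436 = 12.313598
  θ̈ = (θ̇'−θ̇)/dt = (-2.319892032−-1.986688464)/0.017436 = -19.110092
  sinθ=-0.276844, cosθ=0.960915
  F = (M+m)·ẍ + m·l·cosθ·θ̈ − m·l·sinθ·θ̇² = 14.960591 + -1.940920 − -0.115492 = 13.135164
step 2→3:
  ẍ = (ẋ'−ẋ)/dt = (1.159401069−1.320333253)/0.017436 = -9.229880
  θ̈ = (θ̇'−θ̇)/dt = (-2.188548798−-2.319892032)/0.017436 = 7.532876
  sinθ=-0.309957, cosθ=0.950751
  F = (M+m)·ẍ + m·l·cosθ·θ̈ − m·l·sinθ·θ̇² = -11.213981 + 0.756985 − -0.176318 = -10.280678
step 3→4:
  ẍ = (ẋ'−ẋ)/dt = (1.328020105−1.159401069)/0.017436 = 9.670741
  θ̈ = (θ̇'−θ̇)/dt = (-2.474409127−-2.188548798)/0.017436 = -16.394834
  sinθ=-0.348150, cosθ=0.937439
  F = (M+m)·ẍ + m·l·cosθ·θ̈ − m·l·sinθ·θ̇² = 11.749612 + -1.624463 − -0.176254 = 10.301403
step 4→5:
  ẍ = (ẋ'−ẋ)/dt = (1.096984805−1.328020105)/0.017436 = -13.250476
  θ̈ = (θ̇'−θ̇)/dt = (-2.280353222−-2.474409127)/0.017436 = 11.129611
  sinθ=-0.383660, cosθ=0.923474
  F = (M+m)·ẍ + m·l·cosθ·θ̈ − m·l·sinθ·θ̇² = -16.098865 + 1.086337 − -0.248285 = -14.764243
step 5→6:
  ẍ = (ẋ'−ẋ)/dt = (1.180084120−1.096984805)/0.017436 = 4.765962
  θ̈ = (θ̇'−θ̇)/dt = (-2.474327922−-2.280353222)/0.017436 = -11.124954
  sinθ=-0.423133, cosθ=0.906067
  F = (M+m)·ẍ + m·l·cosθ·θ̈ − m·l·sinθ·θ̇² = 5.790477 + -1.065414 − -0.232563 = 4.957626
step 6→7:
  ẍ = (ẋ'−ẋ)/dt = (1.215901012−1.180084120)/0.017436 = 2.054192
  θ̈ = (θ̇'−θ̇)/dt = (-2.619219706−-2.474327922)/0.017436 = -8.309921
  sinθ=-0.458815, cosθ=0.888532
  F = (M+m)·ẍ + m·l·cosθ·θ̈ − m·l·sinθ·θ̇² = 2.495771 + -0.780422 − -0.296901 = 2.012250

F_0 = 0.540391 N
F_1 = 13.135164 N
F_2 = -10.280678 N
F_3 = 10.301403 N
F_4 = -14.764243 N
F_5 = 4.957626 N
F_6 = 2.012250 N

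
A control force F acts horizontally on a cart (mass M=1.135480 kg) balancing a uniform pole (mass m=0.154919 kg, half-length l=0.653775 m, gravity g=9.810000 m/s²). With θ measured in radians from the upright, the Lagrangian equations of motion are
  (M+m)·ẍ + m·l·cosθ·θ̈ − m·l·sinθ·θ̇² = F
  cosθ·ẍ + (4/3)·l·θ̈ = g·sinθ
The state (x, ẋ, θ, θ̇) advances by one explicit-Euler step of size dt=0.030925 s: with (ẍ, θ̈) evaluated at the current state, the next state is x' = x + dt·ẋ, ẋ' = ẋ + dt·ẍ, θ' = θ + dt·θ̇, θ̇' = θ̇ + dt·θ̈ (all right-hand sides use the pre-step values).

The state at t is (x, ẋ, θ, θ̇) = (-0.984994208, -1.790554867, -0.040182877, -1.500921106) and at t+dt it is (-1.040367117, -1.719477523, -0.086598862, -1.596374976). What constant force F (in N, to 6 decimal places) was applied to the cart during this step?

F = 2.662623 N

ẍ = (ẋ'−ẋ)/dt = (-1.719477523−-1.790554867)/0.030925 = 2.298378
θ̈ = (θ̇'−θ̇)/dt = (-1.596374976−-1.500921106)/0.030925 = -3.086625
sinθ=-0.040172, cosθ=0.999193
F = (M+m)·ẍ + m·l·cosθ·θ̈ − m·l·sinθ·θ̇² = 2.965825 + -0.312368 − -0.009166 = 2.662623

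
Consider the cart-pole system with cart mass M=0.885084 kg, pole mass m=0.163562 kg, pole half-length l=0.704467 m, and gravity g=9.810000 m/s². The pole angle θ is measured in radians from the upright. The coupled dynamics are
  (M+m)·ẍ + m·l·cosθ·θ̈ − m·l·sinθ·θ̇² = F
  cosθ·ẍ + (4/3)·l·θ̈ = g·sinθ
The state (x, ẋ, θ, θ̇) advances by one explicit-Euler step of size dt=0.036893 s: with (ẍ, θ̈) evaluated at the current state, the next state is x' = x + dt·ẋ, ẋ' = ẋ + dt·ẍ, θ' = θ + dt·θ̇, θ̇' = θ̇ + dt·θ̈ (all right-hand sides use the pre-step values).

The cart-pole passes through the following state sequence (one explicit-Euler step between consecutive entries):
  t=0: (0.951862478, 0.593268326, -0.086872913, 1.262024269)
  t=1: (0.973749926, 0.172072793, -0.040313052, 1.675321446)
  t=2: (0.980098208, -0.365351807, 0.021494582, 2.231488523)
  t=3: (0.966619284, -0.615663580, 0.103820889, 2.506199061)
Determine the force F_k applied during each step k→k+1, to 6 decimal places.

step 0→1:
  ẍ = (ẋ'−ẋ)/dt = (0.172072793−0.593268326)/0.036893 = -11.416679
  θ̈ = (θ̇'−θ̇)/dt = (1.675321446−1.262024269)/0.036893 = 11.202591
  sinθ=-0.086764, cosθ=0.996229
  F = (M+m)·ẍ + m·l·cosθ·θ̈ − m·l·sinθ·θ̇² = -11.972055 + 1.285940 − -0.015923 = -10.670192
step 1→2:
  ẍ = (ẋ'−ẋ)/dt = (-0.365351807−0.172072793)/0.036893 = -14.567116
  θ̈ = (θ̇'−θ̇)/dt = (2.231488523−1.675321446)/0.036893 = 15.075138
  sinθ=-0.040302, cosθ=0.999188
  F = (M+m)·ẍ + m·l·cosθ·θ̈ − m·l·sinθ·θ̇² = -15.275748 + 1.735607 − -0.013034 = -13.527107
step 2→3:
  ẍ = (ẋ'−ẋ)/dt = (-0.615663580−-0.365351807)/0.036893 = -6.784804
  θ̈ = (θ̇'−θ̇)/dt = (2.506199061−2.231488523)/0.036893 = 7.446143
  sinθ=0.021493, cosθ=0.999769
  F = (M+m)·ẍ + m·l·cosθ·θ̈ − m·l·sinθ·θ̇² = -7.114858 + 0.857776 − 0.012332 = -6.269413

F_0 = -10.670192 N
F_1 = -13.527107 N
F_2 = -6.269413 N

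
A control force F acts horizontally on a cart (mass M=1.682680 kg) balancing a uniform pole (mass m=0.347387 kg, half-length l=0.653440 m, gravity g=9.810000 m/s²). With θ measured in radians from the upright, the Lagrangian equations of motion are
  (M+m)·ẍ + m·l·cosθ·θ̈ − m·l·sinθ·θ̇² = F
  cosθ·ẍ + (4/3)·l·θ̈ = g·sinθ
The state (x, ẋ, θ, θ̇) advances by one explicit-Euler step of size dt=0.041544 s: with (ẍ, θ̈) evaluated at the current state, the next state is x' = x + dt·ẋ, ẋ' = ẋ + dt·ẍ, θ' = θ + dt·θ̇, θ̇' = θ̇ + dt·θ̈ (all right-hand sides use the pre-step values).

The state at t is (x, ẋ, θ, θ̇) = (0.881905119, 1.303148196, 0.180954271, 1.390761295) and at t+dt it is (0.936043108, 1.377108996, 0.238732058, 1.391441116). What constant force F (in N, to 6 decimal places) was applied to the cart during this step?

ẍ = (ẋ'−ẋ)/dt = (1.377108996−1.303148196)/0.041544 = 1.780300
θ̈ = (θ̇'−θ̇)/dt = (1.391441116−1.390761295)/0.041544 = 0.016364
sinθ=0.179968, cosθ=0.983672
F = (M+m)·ẍ + m·l·cosθ·θ̈ − m·l·sinθ·θ̇² = 3.614129 + 0.003654 − 0.079017 = 3.538766

F = 3.538766 N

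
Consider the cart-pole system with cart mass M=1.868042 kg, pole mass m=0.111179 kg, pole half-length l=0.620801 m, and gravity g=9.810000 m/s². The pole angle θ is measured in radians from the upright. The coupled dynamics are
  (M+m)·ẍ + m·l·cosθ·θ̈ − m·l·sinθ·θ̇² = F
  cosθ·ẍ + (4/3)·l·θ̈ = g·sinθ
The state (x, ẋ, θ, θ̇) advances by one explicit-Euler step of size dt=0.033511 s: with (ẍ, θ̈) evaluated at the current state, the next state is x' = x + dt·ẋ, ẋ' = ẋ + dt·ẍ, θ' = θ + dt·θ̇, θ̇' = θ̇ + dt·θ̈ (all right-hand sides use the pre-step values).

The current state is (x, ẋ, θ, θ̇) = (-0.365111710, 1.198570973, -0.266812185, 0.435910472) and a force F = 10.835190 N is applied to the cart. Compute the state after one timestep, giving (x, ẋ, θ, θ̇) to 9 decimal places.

sinθ=-0.263657763, cosθ=0.964616288
temp = (F + m·l·θ̇²·sinθ)/(M+m) = (10.835190 + -0.003457883)/1.979221 = 5.472724934
θ̈ = (g·sinθ − cosθ·temp)/(l·(4/3 − m·cos²θ/(M+m))) = -9.890224714
ẍ = temp − m·l·θ̈·cosθ/(M+m) = 5.805416377
Euler: x'=-0.365111710+0.033511·1.198570973=-0.324946398, ẋ'=1.198570973+0.033511·5.805416377=1.393116281
       θ'=-0.266812185+0.033511·0.435910472=-0.252204389, θ̇'=0.435910472+0.033511·-9.890224714=0.104479152

(-0.324946398, 1.393116281, -0.252204389, 0.104479152)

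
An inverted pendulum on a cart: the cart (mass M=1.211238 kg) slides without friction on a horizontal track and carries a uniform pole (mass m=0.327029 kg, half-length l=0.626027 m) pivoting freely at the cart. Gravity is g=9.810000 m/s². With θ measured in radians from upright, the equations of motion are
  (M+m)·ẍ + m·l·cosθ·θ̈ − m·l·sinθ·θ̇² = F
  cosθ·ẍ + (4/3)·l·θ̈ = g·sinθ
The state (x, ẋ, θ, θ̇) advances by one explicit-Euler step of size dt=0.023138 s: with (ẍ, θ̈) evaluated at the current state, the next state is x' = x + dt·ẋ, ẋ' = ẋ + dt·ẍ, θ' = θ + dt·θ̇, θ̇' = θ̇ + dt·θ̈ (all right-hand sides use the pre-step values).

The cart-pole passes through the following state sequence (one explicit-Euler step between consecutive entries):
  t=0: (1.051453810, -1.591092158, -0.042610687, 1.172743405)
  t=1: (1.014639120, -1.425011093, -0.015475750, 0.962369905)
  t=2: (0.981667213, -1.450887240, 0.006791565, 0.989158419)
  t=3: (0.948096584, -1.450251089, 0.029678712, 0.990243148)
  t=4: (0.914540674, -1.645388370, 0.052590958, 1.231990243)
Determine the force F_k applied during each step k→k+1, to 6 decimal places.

F_0 = 9.193711 N
F_1 = -1.480370 N
F_2 = 0.050530 N
F_3 = -10.841051 N

step 0→1:
  ẍ = (ẋ'−ẋ)/dt = (-1.425011093−-1.591092158)/0.023138 = 7.177849
  θ̈ = (θ̇'−θ̇)/dt = (0.962369905−1.172743405)/0.023138 = -9.092121
  sinθ=-0.042598, cosθ=0.999092
  F = (M+m)·ẍ + m·l·cosθ·θ̈ − m·l·sinθ·θ̇² = 11.041448 + -1.859731 − -0.011994 = 9.193711
step 1→2:
  ẍ = (ẋ'−ẋ)/dt = (-1.450887240−-1.425011093)/0.023138 = -1.118340
  θ̈ = (θ̇'−θ̇)/dt = (0.989158419−0.962369905)/0.023138 = 1.157771
  sinθ=-0.015475, cosθ=0.999880
  F = (M+m)·ẍ + m·l·cosθ·θ̈ − m·l·sinθ·θ̇² = -1.720305 + 0.237001 − -0.002934 = -1.480370
step 2→3:
  ẍ = (ẋ'−ẋ)/dt = (-1.450251089−-1.450887240)/0.023138 = 0.027494
  θ̈ = (θ̇'−θ̇)/dt = (0.990243148−0.989158419)/0.023138 = 0.046881
  sinθ=0.006792, cosθ=0.999977
  F = (M+m)·ẍ + m·l·cosθ·θ̈ − m·l·sinθ·θ̇² = 0.042293 + 0.009598 − 0.001360 = 0.050530
step 3→4:
  ẍ = (ẋ'−ẋ)/dt = (-1.645388370−-1.450251089)/0.023138 = -8.433628
  θ̈ = (θ̇'−θ̇)/dt = (1.231990243−0.990243148)/0.023138 = 10.448055
  sinθ=0.029674, cosθ=0.999560
  F = (M+m)·ẍ + m·l·cosθ·θ̈ − m·l·sinθ·θ̇² = -12.973171 + 2.138078 − 0.005957 = -10.841051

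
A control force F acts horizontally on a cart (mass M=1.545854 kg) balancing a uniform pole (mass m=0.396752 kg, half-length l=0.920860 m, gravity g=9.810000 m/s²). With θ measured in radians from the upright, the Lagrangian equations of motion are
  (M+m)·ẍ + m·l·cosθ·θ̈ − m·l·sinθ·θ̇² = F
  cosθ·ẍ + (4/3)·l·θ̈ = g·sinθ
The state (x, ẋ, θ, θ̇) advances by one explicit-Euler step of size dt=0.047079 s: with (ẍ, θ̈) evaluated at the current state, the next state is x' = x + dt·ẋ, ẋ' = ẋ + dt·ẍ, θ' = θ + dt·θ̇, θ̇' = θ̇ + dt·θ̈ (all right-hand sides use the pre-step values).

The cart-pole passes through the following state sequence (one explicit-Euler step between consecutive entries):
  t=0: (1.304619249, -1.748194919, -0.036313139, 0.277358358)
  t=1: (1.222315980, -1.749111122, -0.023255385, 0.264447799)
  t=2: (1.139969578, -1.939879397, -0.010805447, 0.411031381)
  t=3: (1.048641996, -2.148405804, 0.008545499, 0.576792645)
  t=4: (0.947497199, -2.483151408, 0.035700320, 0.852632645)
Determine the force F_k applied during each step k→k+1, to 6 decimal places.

F_0 = -0.136910 N
F_1 = -6.733774 N
F_2 = -7.317390 N
F_3 = -11.672984 N

step 0→1:
  ẍ = (ẋ'−ẋ)/dt = (-1.749111122−-1.748194919)/0.047079 = -0.019461
  θ̈ = (θ̇'−θ̇)/dt = (0.264447799−0.277358358)/0.047079 = -0.274232
  sinθ=-0.036305, cosθ=0.999341
  F = (M+m)·ẍ + m·l·cosθ·θ̈ − m·l·sinθ·θ̇² = -0.037805 + -0.100125 − -0.001020 = -0.136910
step 1→2:
  ẍ = (ẋ'−ẋ)/dt = (-1.939879397−-1.749111122)/0.047079 = -4.052088
  θ̈ = (θ̇'−θ̇)/dt = (0.411031381−0.264447799)/0.047079 = 3.113566
  sinθ=-0.023253, cosθ=0.999730
  F = (M+m)·ẍ + m·l·cosθ·θ̈ − m·l·sinθ·θ̇² = -7.871611 + 1.137243 − -0.000594 = -6.733774
step 2→3:
  ẍ = (ẋ'−ẋ)/dt = (-2.148405804−-1.939879397)/0.047079 = -4.429287
  θ̈ = (θ̇'−θ̇)/dt = (0.576792645−0.411031381)/0.047079 = 3.520917
  sinθ=-0.010805, cosθ=0.999942
  F = (M+m)·ẍ + m·l·cosθ·θ̈ − m·l·sinθ·θ̇² = -8.604360 + 1.286303 − -0.000667 = -7.317390
step 3→4:
  ẍ = (ẋ'−ẋ)/dt = (-2.483151408−-2.148405804)/0.047079 = -7.110296
  θ̈ = (θ̇'−θ̇)/dt = (0.852632645−0.576792645)/0.047079 = 5.859088
  sinθ=0.008545, cosθ=0.999963
  F = (M+m)·ẍ + m·l·cosθ·θ̈ − m·l·sinθ·θ̇² = -13.812503 + 2.140557 − 0.001039 = -11.672984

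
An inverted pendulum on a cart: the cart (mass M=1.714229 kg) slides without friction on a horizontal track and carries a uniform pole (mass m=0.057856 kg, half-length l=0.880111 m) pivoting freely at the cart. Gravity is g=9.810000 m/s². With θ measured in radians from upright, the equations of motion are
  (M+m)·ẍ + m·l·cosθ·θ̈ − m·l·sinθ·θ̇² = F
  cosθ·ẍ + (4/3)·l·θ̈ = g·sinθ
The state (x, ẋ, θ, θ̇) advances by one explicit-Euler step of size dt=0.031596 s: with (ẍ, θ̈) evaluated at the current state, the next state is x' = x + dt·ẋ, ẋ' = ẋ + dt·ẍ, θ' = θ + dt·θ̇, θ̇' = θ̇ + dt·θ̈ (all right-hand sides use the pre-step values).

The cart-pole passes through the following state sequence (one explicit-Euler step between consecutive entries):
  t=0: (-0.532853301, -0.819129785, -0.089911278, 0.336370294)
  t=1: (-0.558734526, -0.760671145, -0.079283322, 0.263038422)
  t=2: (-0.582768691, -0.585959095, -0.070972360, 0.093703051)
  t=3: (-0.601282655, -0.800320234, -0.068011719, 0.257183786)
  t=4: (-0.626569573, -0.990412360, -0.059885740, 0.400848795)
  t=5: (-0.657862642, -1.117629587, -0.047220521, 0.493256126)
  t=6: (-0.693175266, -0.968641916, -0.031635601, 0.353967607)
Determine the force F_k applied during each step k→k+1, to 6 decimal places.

F_0 = 3.161510 N
F_1 = 9.527092 N
F_2 = -11.759771 N
F_3 = -10.430235 N
F_4 = -6.985927 N
F_5 = 8.132443 N

step 0→1:
  ẍ = (ẋ'−ẋ)/dt = (-0.760671145−-0.819129785)/0.031596 = 1.850191
  θ̈ = (θ̇'−θ̇)/dt = (0.263038422−0.336370294)/0.031596 = -2.320923
  sinθ=-0.089790, cosθ=0.995961
  F = (M+m)·ẍ + m·l·cosθ·θ̈ − m·l·sinθ·θ̇² = 3.278696 + -0.117703 − -0.000517 = 3.161510
step 1→2:
  ẍ = (ẋ'−ẋ)/dt = (-0.585959095−-0.760671145)/0.031596 = 5.529562
  θ̈ = (θ̇'−θ̇)/dt = (0.093703051−0.263038422)/0.031596 = -5.359393
  sinθ=-0.079200, cosθ=0.996859
  F = (M+m)·ẍ + m·l·cosθ·θ̈ − m·l·sinθ·θ̇² = 9.798854 + -0.272041 − -0.000279 = 9.527092
step 2→3:
  ẍ = (ẋ'−ẋ)/dt = (-0.800320234−-0.585959095)/0.031596 = -6.784439
  θ̈ = (θ̇'−θ̇)/dt = (0.257183786−0.093703051)/0.031596 = 5.174096
  sinθ=-0.070913, cosθ=0.997483
  F = (M+m)·ẍ + m·l·cosθ·θ̈ − m·l·sinθ·θ̇² = -12.022603 + 0.262800 − -0.000032 = -11.759771
step 3→4:
  ẍ = (ẋ'−ẋ)/dt = (-0.990412360−-0.800320234)/0.031596 = -6.016335
  θ̈ = (θ̇'−θ̇)/dt = (0.400848795−0.257183786)/0.031596 = 4.546937
  sinθ=-0.067959, cosθ=0.997688
  F = (M+m)·ẍ + m·l·cosθ·θ̈ − m·l·sinθ·θ̇² = -10.661457 + 0.230993 − -0.000229 = -10.430235
step 4→5:
  ẍ = (ẋ'−ẋ)/dt = (-1.117629587−-0.990412360)/0.031596 = -4.026371
  θ̈ = (θ̇'−θ̇)/dt = (0.493256126−0.400848795)/0.031596 = 2.924653
  sinθ=-0.059850, cosθ=0.998207
  F = (M+m)·ẍ + m·l·cosθ·θ̈ − m·l·sinθ·θ̇² = -7.135072 + 0.148655 − -0.000490 = -6.985927
step 5→6:
  ẍ = (ẋ'−ẋ)/dt = (-0.968641916−-1.117629587)/0.031596 = 4.715397
  θ̈ = (θ̇'−θ̇)/dt = (0.353967607−0.493256126)/0.031596 = -4.408423
  sinθ=-0.047203, cosθ=0.998885
  F = (M+m)·ẍ + m·l·cosθ·θ̈ − m·l·sinθ·θ̇² = 8.356084 + -0.224225 − -0.000585 = 8.132443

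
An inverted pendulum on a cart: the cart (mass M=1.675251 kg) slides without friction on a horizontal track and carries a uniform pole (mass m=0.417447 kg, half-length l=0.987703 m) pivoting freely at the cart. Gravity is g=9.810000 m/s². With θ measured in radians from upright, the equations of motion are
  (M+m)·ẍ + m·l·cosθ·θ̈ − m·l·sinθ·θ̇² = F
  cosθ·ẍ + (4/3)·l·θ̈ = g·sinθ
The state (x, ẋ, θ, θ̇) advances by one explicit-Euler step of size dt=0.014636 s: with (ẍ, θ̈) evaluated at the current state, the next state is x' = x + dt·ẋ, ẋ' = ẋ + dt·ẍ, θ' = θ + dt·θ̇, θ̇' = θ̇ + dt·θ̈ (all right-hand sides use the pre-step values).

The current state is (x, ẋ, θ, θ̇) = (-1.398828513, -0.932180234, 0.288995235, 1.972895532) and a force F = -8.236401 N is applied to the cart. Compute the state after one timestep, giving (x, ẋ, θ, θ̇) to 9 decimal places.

(-1.412471903, -1.002058790, 0.317870534, 2.054827495)

sinθ=0.284989271, cosθ=0.958530707
temp = (F + m·l·θ̇²·sinθ)/(M+m) = (-8.236401 + 0.457366558)/2.092698 = -3.717227446
θ̈ = (g·sinθ − cosθ·temp)/(l·(4/3 − m·cos²θ/(M+m))) = 5.597975087
ẍ = temp − m·l·θ̈·cosθ/(M+m) = -4.774429868
Euler: x'=-1.398828513+0.014636·-0.932180234=-1.412471903, ẋ'=-0.932180234+0.014636·-4.774429868=-1.002058790
       θ'=0.288995235+0.014636·1.972895532=0.317870534, θ̇'=1.972895532+0.014636·5.597975087=2.054827495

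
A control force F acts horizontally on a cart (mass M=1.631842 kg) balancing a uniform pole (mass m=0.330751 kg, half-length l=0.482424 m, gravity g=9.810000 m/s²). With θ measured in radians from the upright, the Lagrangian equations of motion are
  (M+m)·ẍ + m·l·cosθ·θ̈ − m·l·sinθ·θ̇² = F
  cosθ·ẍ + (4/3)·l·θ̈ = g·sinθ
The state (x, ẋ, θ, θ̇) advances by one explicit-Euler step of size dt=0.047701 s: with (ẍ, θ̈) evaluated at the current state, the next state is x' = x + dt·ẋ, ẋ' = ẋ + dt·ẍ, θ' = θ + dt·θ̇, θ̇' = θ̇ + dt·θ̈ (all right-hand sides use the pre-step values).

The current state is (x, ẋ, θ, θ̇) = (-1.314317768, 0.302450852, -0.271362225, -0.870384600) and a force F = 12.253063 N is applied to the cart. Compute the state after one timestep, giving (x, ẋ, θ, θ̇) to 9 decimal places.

(-1.299890560, 0.656255213, -0.312880441, -1.595298534)

sinθ=-0.268044062, cosθ=0.963406654
temp = (F + m·l·θ̇²·sinθ)/(M+m) = (12.253063 + -0.032401018)/1.962593 = 6.226793829
θ̈ = (g·sinθ − cosθ·temp)/(l·(4/3 − m·cos²θ/(M+m))) = -15.197038507
ẍ = temp − m·l·θ̈·cosθ/(M+m) = 7.417126712
Euler: x'=-1.314317768+0.047701·0.302450852=-1.299890560, ẋ'=0.302450852+0.047701·7.417126712=0.656255213
       θ'=-0.271362225+0.047701·-0.870384600=-0.312880441, θ̇'=-0.870384600+0.047701·-15.197038507=-1.595298534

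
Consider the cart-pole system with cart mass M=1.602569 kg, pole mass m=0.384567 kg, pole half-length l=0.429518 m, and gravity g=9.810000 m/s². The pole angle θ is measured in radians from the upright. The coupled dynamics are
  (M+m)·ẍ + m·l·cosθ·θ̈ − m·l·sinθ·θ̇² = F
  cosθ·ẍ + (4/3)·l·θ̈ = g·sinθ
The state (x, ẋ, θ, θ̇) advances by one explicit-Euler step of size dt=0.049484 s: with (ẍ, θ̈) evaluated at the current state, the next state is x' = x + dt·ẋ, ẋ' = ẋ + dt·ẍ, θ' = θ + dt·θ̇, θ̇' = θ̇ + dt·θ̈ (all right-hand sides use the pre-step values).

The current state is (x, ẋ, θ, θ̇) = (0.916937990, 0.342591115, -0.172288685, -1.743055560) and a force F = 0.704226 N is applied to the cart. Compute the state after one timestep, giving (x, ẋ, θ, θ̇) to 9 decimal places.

(0.933890769, 0.374361813, -0.258542046, -1.943028546)

sinθ=-0.171437597, cosθ=0.985194981
temp = (F + m·l·θ̇²·sinθ)/(M+m) = (0.704226 + -0.086036338)/1.987136 = 0.311095799
θ̈ = (g·sinθ − cosθ·temp)/(l·(4/3 − m·cos²θ/(M+m))) = -4.041164548
ẍ = temp − m·l·θ̈·cosθ/(M+m) = 0.642039803
Euler: x'=0.916937990+0.049484·0.342591115=0.933890769, ẋ'=0.342591115+0.049484·0.642039803=0.374361813
       θ'=-0.172288685+0.049484·-1.743055560=-0.258542046, θ̇'=-1.743055560+0.049484·-4.041164548=-1.943028546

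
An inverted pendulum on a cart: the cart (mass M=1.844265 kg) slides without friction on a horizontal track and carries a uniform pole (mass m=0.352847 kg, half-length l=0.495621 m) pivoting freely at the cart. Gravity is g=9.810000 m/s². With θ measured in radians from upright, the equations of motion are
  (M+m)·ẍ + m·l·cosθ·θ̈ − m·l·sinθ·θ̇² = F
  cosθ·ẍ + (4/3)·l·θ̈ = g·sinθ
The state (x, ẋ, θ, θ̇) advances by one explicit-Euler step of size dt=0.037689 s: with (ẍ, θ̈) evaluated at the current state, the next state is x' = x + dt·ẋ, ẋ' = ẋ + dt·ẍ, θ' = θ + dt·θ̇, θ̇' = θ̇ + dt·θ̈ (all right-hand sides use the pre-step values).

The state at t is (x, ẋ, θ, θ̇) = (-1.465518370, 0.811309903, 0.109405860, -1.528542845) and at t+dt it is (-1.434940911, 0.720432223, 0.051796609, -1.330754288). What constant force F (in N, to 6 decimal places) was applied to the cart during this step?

F = -4.430145 N

ẍ = (ẋ'−ẋ)/dt = (0.720432223−0.811309903)/0.037689 = -2.411252
θ̈ = (θ̇'−θ̇)/dt = (-1.330754288−-1.528542845)/0.037689 = 5.247912
sinθ=0.109188, cosθ=0.994021
F = (M+m)·ẍ + m·l·cosθ·θ̈ − m·l·sinθ·θ̇² = -5.297791 + 0.912259 − 0.044613 = -4.430145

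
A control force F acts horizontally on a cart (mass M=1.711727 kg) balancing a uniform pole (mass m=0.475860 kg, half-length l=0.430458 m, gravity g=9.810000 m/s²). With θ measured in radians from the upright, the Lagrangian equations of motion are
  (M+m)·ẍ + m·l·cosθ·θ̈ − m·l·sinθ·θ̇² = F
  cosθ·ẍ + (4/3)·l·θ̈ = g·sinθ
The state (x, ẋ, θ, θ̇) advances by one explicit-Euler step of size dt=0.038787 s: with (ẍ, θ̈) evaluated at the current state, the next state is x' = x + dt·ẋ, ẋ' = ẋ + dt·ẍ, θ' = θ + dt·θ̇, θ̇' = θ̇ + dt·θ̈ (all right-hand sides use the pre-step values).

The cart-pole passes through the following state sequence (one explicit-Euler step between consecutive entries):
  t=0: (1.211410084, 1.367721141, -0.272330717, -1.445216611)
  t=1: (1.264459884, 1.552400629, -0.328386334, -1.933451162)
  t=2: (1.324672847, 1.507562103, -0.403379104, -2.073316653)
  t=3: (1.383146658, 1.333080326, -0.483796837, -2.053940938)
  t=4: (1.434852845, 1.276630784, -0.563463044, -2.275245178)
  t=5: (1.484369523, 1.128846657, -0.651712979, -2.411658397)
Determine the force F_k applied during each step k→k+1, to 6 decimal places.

step 0→1:
  ẍ = (ẋ'−ẋ)/dt = (1.552400629−1.367721141)/0.038787 = 4.761376
  θ̈ = (θ̇'−θ̇)/dt = (-1.933451162−-1.445216611)/0.038787 = -12.587582
  sinθ=-0.268977, cosθ=0.963147
  F = (M+m)·ẍ + m·l·cosθ·θ̈ − m·l·sinθ·θ̇² = 10.415924 + -2.483389 − -0.115078 = 8.047613
step 1→2:
  ẍ = (ẋ'−ẋ)/dt = (1.507562103−1.552400629)/0.038787 = -1.156019
  θ̈ = (θ̇'−θ̇)/dt = (-2.073316653−-1.933451162)/0.038787 = -3.605989
  sinθ=-0.322516, cosθ=0.946564
  F = (M+m)·ẍ + m·l·cosθ·θ̈ − m·l·sinθ·θ̇² = -2.528893 + -0.699173 − -0.246961 = -2.981105
step 2→3:
  ẍ = (ẋ'−ẋ)/dt = (1.333080326−1.507562103)/0.038787 = -4.498460
  θ̈ = (θ̇'−θ̇)/dt = (-2.053940938−-2.073316653)/0.038787 = 0.499541
  sinθ=-0.392528, cosθ=0.919740
  F = (M+m)·ẍ + m·l·cosθ·θ̈ − m·l·sinθ·θ̇² = -9.840773 + 0.094112 − -0.345631 = -9.401030
step 3→4:
  ẍ = (ẋ'−ẋ)/dt = (1.276630784−1.333080326)/0.038787 = -1.455373
  θ̈ = (θ̇'−θ̇)/dt = (-2.275245178−-2.053940938)/0.038787 = -5.705629
  sinθ=-0.465144, cosθ=0.885235
  F = (M+m)·ẍ + m·l·cosθ·θ̈ − m·l·sinθ·θ̇² = -3.183754 + -1.034599 − -0.401951 = -3.816403
step 4→5:
  ẍ = (ẋ'−ẋ)/dt = (1.128846657−1.276630784)/0.038787 = -3.810146
  θ̈ = (θ̇'−θ̇)/dt = (-2.411658397−-2.275245178)/0.038787 = -3.516983
  sinθ=-0.534117, cosθ=0.845411
  F = (M+m)·ẍ + m·l·cosθ·θ̈ − m·l·sinθ·θ̇² = -8.335025 + -0.609043 − -0.566373 = -8.377695

F_0 = 8.047613 N
F_1 = -2.981105 N
F_2 = -9.401030 N
F_3 = -3.816403 N
F_4 = -8.377695 N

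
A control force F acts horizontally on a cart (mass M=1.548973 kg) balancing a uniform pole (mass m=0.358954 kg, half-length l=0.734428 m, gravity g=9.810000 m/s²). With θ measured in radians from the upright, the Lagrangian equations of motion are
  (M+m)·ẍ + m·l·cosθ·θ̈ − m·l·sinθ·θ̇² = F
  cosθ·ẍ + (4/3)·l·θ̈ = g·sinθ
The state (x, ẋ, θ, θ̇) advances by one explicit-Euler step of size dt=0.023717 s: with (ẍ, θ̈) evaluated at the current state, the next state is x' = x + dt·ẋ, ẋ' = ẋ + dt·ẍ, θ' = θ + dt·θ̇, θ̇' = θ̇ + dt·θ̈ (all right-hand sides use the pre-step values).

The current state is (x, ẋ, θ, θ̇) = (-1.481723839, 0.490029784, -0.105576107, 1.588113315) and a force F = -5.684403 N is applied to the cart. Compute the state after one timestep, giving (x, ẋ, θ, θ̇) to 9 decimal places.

(-1.470101803, 0.410895501, -0.067910824, 1.643437530)

sinθ=-0.105380086, cosθ=0.994432018
temp = (F + m·l·θ̇²·sinθ)/(M+m) = (-5.684403 + -0.070066358)/1.907927 = -3.016084660
θ̈ = (g·sinθ − cosθ·temp)/(l·(4/3 − m·cos²θ/(M+m))) = 2.332681839
ẍ = temp − m·l·θ̈·cosθ/(M+m) = -3.336605946
Euler: x'=-1.481723839+0.023717·0.490029784=-1.470101803, ẋ'=0.490029784+0.023717·-3.336605946=0.410895501
       θ'=-0.105576107+0.023717·1.588113315=-0.067910824, θ̇'=1.588113315+0.023717·2.332681839=1.643437530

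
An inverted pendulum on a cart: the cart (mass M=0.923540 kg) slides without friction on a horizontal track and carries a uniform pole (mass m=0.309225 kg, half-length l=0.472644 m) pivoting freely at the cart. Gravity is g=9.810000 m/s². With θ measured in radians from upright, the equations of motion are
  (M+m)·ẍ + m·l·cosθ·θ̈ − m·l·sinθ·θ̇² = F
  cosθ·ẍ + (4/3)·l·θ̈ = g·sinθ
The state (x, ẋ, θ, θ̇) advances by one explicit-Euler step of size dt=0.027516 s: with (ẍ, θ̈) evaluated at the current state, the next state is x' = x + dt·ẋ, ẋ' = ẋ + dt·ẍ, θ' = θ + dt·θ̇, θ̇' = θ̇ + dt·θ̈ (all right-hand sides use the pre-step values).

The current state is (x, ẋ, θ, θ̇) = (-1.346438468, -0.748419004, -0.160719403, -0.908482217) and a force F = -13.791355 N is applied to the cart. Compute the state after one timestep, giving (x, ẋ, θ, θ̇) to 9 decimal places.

(-1.367031965, -1.116049506, -0.185717200, -0.401183079)

sinθ=-0.160028380, cosθ=0.987112414
temp = (F + m·l·θ̇²·sinθ)/(M+m) = (-13.791355 + -0.019303614)/1.232765 = -11.202993769
θ̈ = (g·sinθ − cosθ·temp)/(l·(4/3 − m·cos²θ/(M+m))) = 18.436514674
ẍ = temp − m·l·θ̈·cosθ/(M+m) = -13.360608451
Euler: x'=-1.346438468+0.027516·-0.748419004=-1.367031965, ẋ'=-0.748419004+0.027516·-13.360608451=-1.116049506
       θ'=-0.160719403+0.027516·-0.908482217=-0.185717200, θ̇'=-0.908482217+0.027516·18.436514674=-0.401183079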